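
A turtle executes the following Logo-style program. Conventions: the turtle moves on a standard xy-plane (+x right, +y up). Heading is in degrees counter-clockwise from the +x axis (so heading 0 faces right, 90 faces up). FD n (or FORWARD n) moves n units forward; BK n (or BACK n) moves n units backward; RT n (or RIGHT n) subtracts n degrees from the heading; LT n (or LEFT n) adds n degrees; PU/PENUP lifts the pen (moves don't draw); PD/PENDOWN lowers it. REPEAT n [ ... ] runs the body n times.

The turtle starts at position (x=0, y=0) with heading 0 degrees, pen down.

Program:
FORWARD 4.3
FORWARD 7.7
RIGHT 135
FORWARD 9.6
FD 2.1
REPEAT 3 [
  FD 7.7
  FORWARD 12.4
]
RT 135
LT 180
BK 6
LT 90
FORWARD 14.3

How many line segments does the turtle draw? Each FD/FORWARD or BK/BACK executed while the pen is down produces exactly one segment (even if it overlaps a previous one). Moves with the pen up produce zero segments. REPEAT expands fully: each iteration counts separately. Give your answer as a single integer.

Answer: 12

Derivation:
Executing turtle program step by step:
Start: pos=(0,0), heading=0, pen down
FD 4.3: (0,0) -> (4.3,0) [heading=0, draw]
FD 7.7: (4.3,0) -> (12,0) [heading=0, draw]
RT 135: heading 0 -> 225
FD 9.6: (12,0) -> (5.212,-6.788) [heading=225, draw]
FD 2.1: (5.212,-6.788) -> (3.727,-8.273) [heading=225, draw]
REPEAT 3 [
  -- iteration 1/3 --
  FD 7.7: (3.727,-8.273) -> (-1.718,-13.718) [heading=225, draw]
  FD 12.4: (-1.718,-13.718) -> (-10.486,-22.486) [heading=225, draw]
  -- iteration 2/3 --
  FD 7.7: (-10.486,-22.486) -> (-15.931,-27.931) [heading=225, draw]
  FD 12.4: (-15.931,-27.931) -> (-24.699,-36.699) [heading=225, draw]
  -- iteration 3/3 --
  FD 7.7: (-24.699,-36.699) -> (-30.144,-42.144) [heading=225, draw]
  FD 12.4: (-30.144,-42.144) -> (-38.912,-50.912) [heading=225, draw]
]
RT 135: heading 225 -> 90
LT 180: heading 90 -> 270
BK 6: (-38.912,-50.912) -> (-38.912,-44.912) [heading=270, draw]
LT 90: heading 270 -> 0
FD 14.3: (-38.912,-44.912) -> (-24.612,-44.912) [heading=0, draw]
Final: pos=(-24.612,-44.912), heading=0, 12 segment(s) drawn
Segments drawn: 12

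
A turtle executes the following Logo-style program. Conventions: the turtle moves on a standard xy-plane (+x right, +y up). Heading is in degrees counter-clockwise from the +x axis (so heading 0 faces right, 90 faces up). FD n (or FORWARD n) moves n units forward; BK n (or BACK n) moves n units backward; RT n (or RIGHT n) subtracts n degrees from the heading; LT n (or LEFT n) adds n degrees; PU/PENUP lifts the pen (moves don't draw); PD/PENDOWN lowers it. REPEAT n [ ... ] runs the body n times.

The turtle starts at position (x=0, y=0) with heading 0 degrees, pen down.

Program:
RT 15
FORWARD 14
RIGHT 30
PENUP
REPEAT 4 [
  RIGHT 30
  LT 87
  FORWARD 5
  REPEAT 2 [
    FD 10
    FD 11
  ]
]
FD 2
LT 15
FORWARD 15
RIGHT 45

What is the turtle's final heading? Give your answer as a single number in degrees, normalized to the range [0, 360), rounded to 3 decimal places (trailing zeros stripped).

Executing turtle program step by step:
Start: pos=(0,0), heading=0, pen down
RT 15: heading 0 -> 345
FD 14: (0,0) -> (13.523,-3.623) [heading=345, draw]
RT 30: heading 345 -> 315
PU: pen up
REPEAT 4 [
  -- iteration 1/4 --
  RT 30: heading 315 -> 285
  LT 87: heading 285 -> 12
  FD 5: (13.523,-3.623) -> (18.414,-2.584) [heading=12, move]
  REPEAT 2 [
    -- iteration 1/2 --
    FD 10: (18.414,-2.584) -> (28.195,-0.505) [heading=12, move]
    FD 11: (28.195,-0.505) -> (38.955,1.782) [heading=12, move]
    -- iteration 2/2 --
    FD 10: (38.955,1.782) -> (48.736,3.861) [heading=12, move]
    FD 11: (48.736,3.861) -> (59.496,6.148) [heading=12, move]
  ]
  -- iteration 2/4 --
  RT 30: heading 12 -> 342
  LT 87: heading 342 -> 69
  FD 5: (59.496,6.148) -> (61.288,10.816) [heading=69, move]
  REPEAT 2 [
    -- iteration 1/2 --
    FD 10: (61.288,10.816) -> (64.871,20.152) [heading=69, move]
    FD 11: (64.871,20.152) -> (68.813,30.421) [heading=69, move]
    -- iteration 2/2 --
    FD 10: (68.813,30.421) -> (72.397,39.757) [heading=69, move]
    FD 11: (72.397,39.757) -> (76.339,50.027) [heading=69, move]
  ]
  -- iteration 3/4 --
  RT 30: heading 69 -> 39
  LT 87: heading 39 -> 126
  FD 5: (76.339,50.027) -> (73.4,54.072) [heading=126, move]
  REPEAT 2 [
    -- iteration 1/2 --
    FD 10: (73.4,54.072) -> (67.522,62.162) [heading=126, move]
    FD 11: (67.522,62.162) -> (61.057,71.061) [heading=126, move]
    -- iteration 2/2 --
    FD 10: (61.057,71.061) -> (55.179,79.151) [heading=126, move]
    FD 11: (55.179,79.151) -> (48.713,88.05) [heading=126, move]
  ]
  -- iteration 4/4 --
  RT 30: heading 126 -> 96
  LT 87: heading 96 -> 183
  FD 5: (48.713,88.05) -> (43.72,87.789) [heading=183, move]
  REPEAT 2 [
    -- iteration 1/2 --
    FD 10: (43.72,87.789) -> (33.734,87.265) [heading=183, move]
    FD 11: (33.734,87.265) -> (22.749,86.69) [heading=183, move]
    -- iteration 2/2 --
    FD 10: (22.749,86.69) -> (12.763,86.166) [heading=183, move]
    FD 11: (12.763,86.166) -> (1.778,85.591) [heading=183, move]
  ]
]
FD 2: (1.778,85.591) -> (-0.22,85.486) [heading=183, move]
LT 15: heading 183 -> 198
FD 15: (-0.22,85.486) -> (-14.485,80.851) [heading=198, move]
RT 45: heading 198 -> 153
Final: pos=(-14.485,80.851), heading=153, 1 segment(s) drawn

Answer: 153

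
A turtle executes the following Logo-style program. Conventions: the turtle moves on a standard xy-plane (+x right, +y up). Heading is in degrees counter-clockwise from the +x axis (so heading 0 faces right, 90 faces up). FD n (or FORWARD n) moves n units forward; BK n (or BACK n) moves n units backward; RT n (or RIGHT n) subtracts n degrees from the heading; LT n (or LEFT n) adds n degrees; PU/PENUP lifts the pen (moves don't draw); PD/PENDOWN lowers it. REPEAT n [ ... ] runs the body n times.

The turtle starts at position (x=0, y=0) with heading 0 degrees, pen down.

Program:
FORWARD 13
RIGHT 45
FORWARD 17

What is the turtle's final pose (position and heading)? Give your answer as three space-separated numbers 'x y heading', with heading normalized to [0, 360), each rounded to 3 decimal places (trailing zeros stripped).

Executing turtle program step by step:
Start: pos=(0,0), heading=0, pen down
FD 13: (0,0) -> (13,0) [heading=0, draw]
RT 45: heading 0 -> 315
FD 17: (13,0) -> (25.021,-12.021) [heading=315, draw]
Final: pos=(25.021,-12.021), heading=315, 2 segment(s) drawn

Answer: 25.021 -12.021 315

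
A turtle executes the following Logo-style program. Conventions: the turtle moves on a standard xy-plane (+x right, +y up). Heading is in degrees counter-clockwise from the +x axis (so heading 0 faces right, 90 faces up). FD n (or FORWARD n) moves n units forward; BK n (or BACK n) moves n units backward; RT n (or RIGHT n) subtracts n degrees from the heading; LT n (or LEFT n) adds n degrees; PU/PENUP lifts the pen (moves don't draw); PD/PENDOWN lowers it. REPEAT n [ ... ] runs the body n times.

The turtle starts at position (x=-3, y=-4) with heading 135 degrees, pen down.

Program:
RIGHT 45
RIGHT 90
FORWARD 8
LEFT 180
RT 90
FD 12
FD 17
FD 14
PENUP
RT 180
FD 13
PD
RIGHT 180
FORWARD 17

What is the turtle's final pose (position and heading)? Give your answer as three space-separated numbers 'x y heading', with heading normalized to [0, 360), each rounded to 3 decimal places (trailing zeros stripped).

Executing turtle program step by step:
Start: pos=(-3,-4), heading=135, pen down
RT 45: heading 135 -> 90
RT 90: heading 90 -> 0
FD 8: (-3,-4) -> (5,-4) [heading=0, draw]
LT 180: heading 0 -> 180
RT 90: heading 180 -> 90
FD 12: (5,-4) -> (5,8) [heading=90, draw]
FD 17: (5,8) -> (5,25) [heading=90, draw]
FD 14: (5,25) -> (5,39) [heading=90, draw]
PU: pen up
RT 180: heading 90 -> 270
FD 13: (5,39) -> (5,26) [heading=270, move]
PD: pen down
RT 180: heading 270 -> 90
FD 17: (5,26) -> (5,43) [heading=90, draw]
Final: pos=(5,43), heading=90, 5 segment(s) drawn

Answer: 5 43 90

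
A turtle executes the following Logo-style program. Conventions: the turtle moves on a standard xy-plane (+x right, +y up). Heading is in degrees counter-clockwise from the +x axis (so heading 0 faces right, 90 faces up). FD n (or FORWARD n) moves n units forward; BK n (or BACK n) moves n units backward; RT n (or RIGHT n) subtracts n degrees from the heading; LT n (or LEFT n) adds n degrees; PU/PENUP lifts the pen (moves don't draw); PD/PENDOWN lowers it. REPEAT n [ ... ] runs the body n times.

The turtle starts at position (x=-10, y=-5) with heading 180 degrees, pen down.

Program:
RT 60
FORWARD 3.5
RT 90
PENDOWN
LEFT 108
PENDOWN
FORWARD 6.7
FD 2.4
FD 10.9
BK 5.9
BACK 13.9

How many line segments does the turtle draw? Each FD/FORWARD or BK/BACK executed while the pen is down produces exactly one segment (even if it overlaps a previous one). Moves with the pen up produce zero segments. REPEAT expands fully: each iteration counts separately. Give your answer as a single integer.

Answer: 6

Derivation:
Executing turtle program step by step:
Start: pos=(-10,-5), heading=180, pen down
RT 60: heading 180 -> 120
FD 3.5: (-10,-5) -> (-11.75,-1.969) [heading=120, draw]
RT 90: heading 120 -> 30
PD: pen down
LT 108: heading 30 -> 138
PD: pen down
FD 6.7: (-11.75,-1.969) -> (-16.729,2.514) [heading=138, draw]
FD 2.4: (-16.729,2.514) -> (-18.513,4.12) [heading=138, draw]
FD 10.9: (-18.513,4.12) -> (-26.613,11.414) [heading=138, draw]
BK 5.9: (-26.613,11.414) -> (-22.228,7.466) [heading=138, draw]
BK 13.9: (-22.228,7.466) -> (-11.899,-1.835) [heading=138, draw]
Final: pos=(-11.899,-1.835), heading=138, 6 segment(s) drawn
Segments drawn: 6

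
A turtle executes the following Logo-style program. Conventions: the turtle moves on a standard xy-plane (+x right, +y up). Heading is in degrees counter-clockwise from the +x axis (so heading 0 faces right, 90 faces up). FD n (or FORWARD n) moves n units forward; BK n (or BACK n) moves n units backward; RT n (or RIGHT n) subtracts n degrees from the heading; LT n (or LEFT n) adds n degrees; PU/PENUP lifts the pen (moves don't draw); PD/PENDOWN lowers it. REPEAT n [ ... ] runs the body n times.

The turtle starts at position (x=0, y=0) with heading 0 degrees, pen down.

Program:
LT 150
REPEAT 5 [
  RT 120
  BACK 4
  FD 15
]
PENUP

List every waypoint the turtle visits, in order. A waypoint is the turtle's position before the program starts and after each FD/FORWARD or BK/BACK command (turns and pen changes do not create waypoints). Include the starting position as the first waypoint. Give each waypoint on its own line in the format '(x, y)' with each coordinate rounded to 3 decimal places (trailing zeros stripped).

Executing turtle program step by step:
Start: pos=(0,0), heading=0, pen down
LT 150: heading 0 -> 150
REPEAT 5 [
  -- iteration 1/5 --
  RT 120: heading 150 -> 30
  BK 4: (0,0) -> (-3.464,-2) [heading=30, draw]
  FD 15: (-3.464,-2) -> (9.526,5.5) [heading=30, draw]
  -- iteration 2/5 --
  RT 120: heading 30 -> 270
  BK 4: (9.526,5.5) -> (9.526,9.5) [heading=270, draw]
  FD 15: (9.526,9.5) -> (9.526,-5.5) [heading=270, draw]
  -- iteration 3/5 --
  RT 120: heading 270 -> 150
  BK 4: (9.526,-5.5) -> (12.99,-7.5) [heading=150, draw]
  FD 15: (12.99,-7.5) -> (0,0) [heading=150, draw]
  -- iteration 4/5 --
  RT 120: heading 150 -> 30
  BK 4: (0,0) -> (-3.464,-2) [heading=30, draw]
  FD 15: (-3.464,-2) -> (9.526,5.5) [heading=30, draw]
  -- iteration 5/5 --
  RT 120: heading 30 -> 270
  BK 4: (9.526,5.5) -> (9.526,9.5) [heading=270, draw]
  FD 15: (9.526,9.5) -> (9.526,-5.5) [heading=270, draw]
]
PU: pen up
Final: pos=(9.526,-5.5), heading=270, 10 segment(s) drawn
Waypoints (11 total):
(0, 0)
(-3.464, -2)
(9.526, 5.5)
(9.526, 9.5)
(9.526, -5.5)
(12.99, -7.5)
(0, 0)
(-3.464, -2)
(9.526, 5.5)
(9.526, 9.5)
(9.526, -5.5)

Answer: (0, 0)
(-3.464, -2)
(9.526, 5.5)
(9.526, 9.5)
(9.526, -5.5)
(12.99, -7.5)
(0, 0)
(-3.464, -2)
(9.526, 5.5)
(9.526, 9.5)
(9.526, -5.5)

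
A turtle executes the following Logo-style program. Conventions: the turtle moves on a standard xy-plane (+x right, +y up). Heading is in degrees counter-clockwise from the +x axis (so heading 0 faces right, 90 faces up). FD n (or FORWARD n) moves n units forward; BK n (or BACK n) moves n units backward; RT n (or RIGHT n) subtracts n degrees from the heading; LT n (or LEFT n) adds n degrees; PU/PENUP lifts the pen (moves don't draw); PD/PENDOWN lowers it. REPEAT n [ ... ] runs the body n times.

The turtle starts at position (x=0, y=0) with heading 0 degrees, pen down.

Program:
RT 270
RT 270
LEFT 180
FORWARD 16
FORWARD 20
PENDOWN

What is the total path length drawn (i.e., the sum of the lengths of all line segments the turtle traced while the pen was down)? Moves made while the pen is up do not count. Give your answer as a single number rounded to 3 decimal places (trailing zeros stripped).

Answer: 36

Derivation:
Executing turtle program step by step:
Start: pos=(0,0), heading=0, pen down
RT 270: heading 0 -> 90
RT 270: heading 90 -> 180
LT 180: heading 180 -> 0
FD 16: (0,0) -> (16,0) [heading=0, draw]
FD 20: (16,0) -> (36,0) [heading=0, draw]
PD: pen down
Final: pos=(36,0), heading=0, 2 segment(s) drawn

Segment lengths:
  seg 1: (0,0) -> (16,0), length = 16
  seg 2: (16,0) -> (36,0), length = 20
Total = 36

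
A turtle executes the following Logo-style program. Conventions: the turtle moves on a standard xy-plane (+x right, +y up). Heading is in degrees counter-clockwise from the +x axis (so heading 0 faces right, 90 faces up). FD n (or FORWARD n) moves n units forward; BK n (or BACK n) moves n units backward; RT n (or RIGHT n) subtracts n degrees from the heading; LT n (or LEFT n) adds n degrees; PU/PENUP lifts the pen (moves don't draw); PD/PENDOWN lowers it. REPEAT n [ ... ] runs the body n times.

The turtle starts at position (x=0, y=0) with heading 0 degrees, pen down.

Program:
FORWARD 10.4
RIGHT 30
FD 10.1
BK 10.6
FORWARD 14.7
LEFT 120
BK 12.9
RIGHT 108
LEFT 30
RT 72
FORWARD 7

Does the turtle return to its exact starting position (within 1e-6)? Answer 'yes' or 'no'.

Executing turtle program step by step:
Start: pos=(0,0), heading=0, pen down
FD 10.4: (0,0) -> (10.4,0) [heading=0, draw]
RT 30: heading 0 -> 330
FD 10.1: (10.4,0) -> (19.147,-5.05) [heading=330, draw]
BK 10.6: (19.147,-5.05) -> (9.967,0.25) [heading=330, draw]
FD 14.7: (9.967,0.25) -> (22.698,-7.1) [heading=330, draw]
LT 120: heading 330 -> 90
BK 12.9: (22.698,-7.1) -> (22.698,-20) [heading=90, draw]
RT 108: heading 90 -> 342
LT 30: heading 342 -> 12
RT 72: heading 12 -> 300
FD 7: (22.698,-20) -> (26.198,-26.062) [heading=300, draw]
Final: pos=(26.198,-26.062), heading=300, 6 segment(s) drawn

Start position: (0, 0)
Final position: (26.198, -26.062)
Distance = 36.953; >= 1e-6 -> NOT closed

Answer: no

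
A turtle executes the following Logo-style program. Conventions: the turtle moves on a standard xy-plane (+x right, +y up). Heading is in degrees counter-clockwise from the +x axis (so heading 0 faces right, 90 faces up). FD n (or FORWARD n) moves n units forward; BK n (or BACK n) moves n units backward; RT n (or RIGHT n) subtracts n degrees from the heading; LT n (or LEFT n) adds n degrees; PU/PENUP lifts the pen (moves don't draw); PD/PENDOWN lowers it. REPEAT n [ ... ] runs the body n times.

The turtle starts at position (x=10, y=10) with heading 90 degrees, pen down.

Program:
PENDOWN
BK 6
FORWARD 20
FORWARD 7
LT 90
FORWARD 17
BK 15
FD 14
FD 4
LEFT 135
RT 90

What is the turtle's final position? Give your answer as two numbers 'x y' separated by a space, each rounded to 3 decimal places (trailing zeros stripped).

Executing turtle program step by step:
Start: pos=(10,10), heading=90, pen down
PD: pen down
BK 6: (10,10) -> (10,4) [heading=90, draw]
FD 20: (10,4) -> (10,24) [heading=90, draw]
FD 7: (10,24) -> (10,31) [heading=90, draw]
LT 90: heading 90 -> 180
FD 17: (10,31) -> (-7,31) [heading=180, draw]
BK 15: (-7,31) -> (8,31) [heading=180, draw]
FD 14: (8,31) -> (-6,31) [heading=180, draw]
FD 4: (-6,31) -> (-10,31) [heading=180, draw]
LT 135: heading 180 -> 315
RT 90: heading 315 -> 225
Final: pos=(-10,31), heading=225, 7 segment(s) drawn

Answer: -10 31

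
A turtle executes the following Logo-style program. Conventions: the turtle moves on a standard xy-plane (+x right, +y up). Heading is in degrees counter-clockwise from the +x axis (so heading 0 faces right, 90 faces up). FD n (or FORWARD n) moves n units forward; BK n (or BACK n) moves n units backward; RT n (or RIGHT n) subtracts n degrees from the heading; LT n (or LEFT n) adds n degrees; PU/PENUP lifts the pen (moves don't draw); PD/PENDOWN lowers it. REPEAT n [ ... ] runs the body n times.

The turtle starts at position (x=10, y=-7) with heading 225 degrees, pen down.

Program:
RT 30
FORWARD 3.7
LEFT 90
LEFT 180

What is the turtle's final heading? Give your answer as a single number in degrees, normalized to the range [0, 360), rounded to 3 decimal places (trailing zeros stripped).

Executing turtle program step by step:
Start: pos=(10,-7), heading=225, pen down
RT 30: heading 225 -> 195
FD 3.7: (10,-7) -> (6.426,-7.958) [heading=195, draw]
LT 90: heading 195 -> 285
LT 180: heading 285 -> 105
Final: pos=(6.426,-7.958), heading=105, 1 segment(s) drawn

Answer: 105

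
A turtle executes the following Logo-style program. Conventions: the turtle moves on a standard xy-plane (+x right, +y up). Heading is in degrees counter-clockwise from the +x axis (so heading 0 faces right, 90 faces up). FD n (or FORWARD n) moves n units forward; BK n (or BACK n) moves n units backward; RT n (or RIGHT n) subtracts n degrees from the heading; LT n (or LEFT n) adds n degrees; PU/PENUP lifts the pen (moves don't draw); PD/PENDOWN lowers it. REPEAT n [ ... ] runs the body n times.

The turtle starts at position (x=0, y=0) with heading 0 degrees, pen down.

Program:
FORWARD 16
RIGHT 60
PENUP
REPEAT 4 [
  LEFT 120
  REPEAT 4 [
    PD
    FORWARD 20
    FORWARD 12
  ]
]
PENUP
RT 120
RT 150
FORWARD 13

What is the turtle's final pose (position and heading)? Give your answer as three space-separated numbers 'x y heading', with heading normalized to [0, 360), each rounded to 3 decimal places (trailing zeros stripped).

Executing turtle program step by step:
Start: pos=(0,0), heading=0, pen down
FD 16: (0,0) -> (16,0) [heading=0, draw]
RT 60: heading 0 -> 300
PU: pen up
REPEAT 4 [
  -- iteration 1/4 --
  LT 120: heading 300 -> 60
  REPEAT 4 [
    -- iteration 1/4 --
    PD: pen down
    FD 20: (16,0) -> (26,17.321) [heading=60, draw]
    FD 12: (26,17.321) -> (32,27.713) [heading=60, draw]
    -- iteration 2/4 --
    PD: pen down
    FD 20: (32,27.713) -> (42,45.033) [heading=60, draw]
    FD 12: (42,45.033) -> (48,55.426) [heading=60, draw]
    -- iteration 3/4 --
    PD: pen down
    FD 20: (48,55.426) -> (58,72.746) [heading=60, draw]
    FD 12: (58,72.746) -> (64,83.138) [heading=60, draw]
    -- iteration 4/4 --
    PD: pen down
    FD 20: (64,83.138) -> (74,100.459) [heading=60, draw]
    FD 12: (74,100.459) -> (80,110.851) [heading=60, draw]
  ]
  -- iteration 2/4 --
  LT 120: heading 60 -> 180
  REPEAT 4 [
    -- iteration 1/4 --
    PD: pen down
    FD 20: (80,110.851) -> (60,110.851) [heading=180, draw]
    FD 12: (60,110.851) -> (48,110.851) [heading=180, draw]
    -- iteration 2/4 --
    PD: pen down
    FD 20: (48,110.851) -> (28,110.851) [heading=180, draw]
    FD 12: (28,110.851) -> (16,110.851) [heading=180, draw]
    -- iteration 3/4 --
    PD: pen down
    FD 20: (16,110.851) -> (-4,110.851) [heading=180, draw]
    FD 12: (-4,110.851) -> (-16,110.851) [heading=180, draw]
    -- iteration 4/4 --
    PD: pen down
    FD 20: (-16,110.851) -> (-36,110.851) [heading=180, draw]
    FD 12: (-36,110.851) -> (-48,110.851) [heading=180, draw]
  ]
  -- iteration 3/4 --
  LT 120: heading 180 -> 300
  REPEAT 4 [
    -- iteration 1/4 --
    PD: pen down
    FD 20: (-48,110.851) -> (-38,93.531) [heading=300, draw]
    FD 12: (-38,93.531) -> (-32,83.138) [heading=300, draw]
    -- iteration 2/4 --
    PD: pen down
    FD 20: (-32,83.138) -> (-22,65.818) [heading=300, draw]
    FD 12: (-22,65.818) -> (-16,55.426) [heading=300, draw]
    -- iteration 3/4 --
    PD: pen down
    FD 20: (-16,55.426) -> (-6,38.105) [heading=300, draw]
    FD 12: (-6,38.105) -> (0,27.713) [heading=300, draw]
    -- iteration 4/4 --
    PD: pen down
    FD 20: (0,27.713) -> (10,10.392) [heading=300, draw]
    FD 12: (10,10.392) -> (16,0) [heading=300, draw]
  ]
  -- iteration 4/4 --
  LT 120: heading 300 -> 60
  REPEAT 4 [
    -- iteration 1/4 --
    PD: pen down
    FD 20: (16,0) -> (26,17.321) [heading=60, draw]
    FD 12: (26,17.321) -> (32,27.713) [heading=60, draw]
    -- iteration 2/4 --
    PD: pen down
    FD 20: (32,27.713) -> (42,45.033) [heading=60, draw]
    FD 12: (42,45.033) -> (48,55.426) [heading=60, draw]
    -- iteration 3/4 --
    PD: pen down
    FD 20: (48,55.426) -> (58,72.746) [heading=60, draw]
    FD 12: (58,72.746) -> (64,83.138) [heading=60, draw]
    -- iteration 4/4 --
    PD: pen down
    FD 20: (64,83.138) -> (74,100.459) [heading=60, draw]
    FD 12: (74,100.459) -> (80,110.851) [heading=60, draw]
  ]
]
PU: pen up
RT 120: heading 60 -> 300
RT 150: heading 300 -> 150
FD 13: (80,110.851) -> (68.742,117.351) [heading=150, move]
Final: pos=(68.742,117.351), heading=150, 33 segment(s) drawn

Answer: 68.742 117.351 150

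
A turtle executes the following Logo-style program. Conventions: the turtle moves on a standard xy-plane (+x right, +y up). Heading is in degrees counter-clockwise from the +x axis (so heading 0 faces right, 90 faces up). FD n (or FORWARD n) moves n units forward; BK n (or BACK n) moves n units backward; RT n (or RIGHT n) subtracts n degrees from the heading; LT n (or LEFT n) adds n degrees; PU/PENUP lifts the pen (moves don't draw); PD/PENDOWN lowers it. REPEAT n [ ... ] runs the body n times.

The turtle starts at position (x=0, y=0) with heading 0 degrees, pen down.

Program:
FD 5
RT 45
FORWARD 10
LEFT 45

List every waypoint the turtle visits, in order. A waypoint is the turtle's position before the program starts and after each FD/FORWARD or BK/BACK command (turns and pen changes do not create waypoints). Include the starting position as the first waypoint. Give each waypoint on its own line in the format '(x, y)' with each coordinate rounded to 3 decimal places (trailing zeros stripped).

Executing turtle program step by step:
Start: pos=(0,0), heading=0, pen down
FD 5: (0,0) -> (5,0) [heading=0, draw]
RT 45: heading 0 -> 315
FD 10: (5,0) -> (12.071,-7.071) [heading=315, draw]
LT 45: heading 315 -> 0
Final: pos=(12.071,-7.071), heading=0, 2 segment(s) drawn
Waypoints (3 total):
(0, 0)
(5, 0)
(12.071, -7.071)

Answer: (0, 0)
(5, 0)
(12.071, -7.071)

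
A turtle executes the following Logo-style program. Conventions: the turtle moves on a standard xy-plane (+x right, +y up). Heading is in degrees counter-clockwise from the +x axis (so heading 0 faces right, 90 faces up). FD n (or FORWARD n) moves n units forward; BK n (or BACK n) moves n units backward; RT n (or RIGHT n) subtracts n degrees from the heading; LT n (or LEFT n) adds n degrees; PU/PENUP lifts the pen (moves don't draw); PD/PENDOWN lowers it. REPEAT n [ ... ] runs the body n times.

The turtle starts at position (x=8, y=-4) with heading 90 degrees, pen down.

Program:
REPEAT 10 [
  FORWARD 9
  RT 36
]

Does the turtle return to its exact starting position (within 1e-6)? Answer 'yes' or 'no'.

Executing turtle program step by step:
Start: pos=(8,-4), heading=90, pen down
REPEAT 10 [
  -- iteration 1/10 --
  FD 9: (8,-4) -> (8,5) [heading=90, draw]
  RT 36: heading 90 -> 54
  -- iteration 2/10 --
  FD 9: (8,5) -> (13.29,12.281) [heading=54, draw]
  RT 36: heading 54 -> 18
  -- iteration 3/10 --
  FD 9: (13.29,12.281) -> (21.85,15.062) [heading=18, draw]
  RT 36: heading 18 -> 342
  -- iteration 4/10 --
  FD 9: (21.85,15.062) -> (30.409,12.281) [heading=342, draw]
  RT 36: heading 342 -> 306
  -- iteration 5/10 --
  FD 9: (30.409,12.281) -> (35.699,5) [heading=306, draw]
  RT 36: heading 306 -> 270
  -- iteration 6/10 --
  FD 9: (35.699,5) -> (35.699,-4) [heading=270, draw]
  RT 36: heading 270 -> 234
  -- iteration 7/10 --
  FD 9: (35.699,-4) -> (30.409,-11.281) [heading=234, draw]
  RT 36: heading 234 -> 198
  -- iteration 8/10 --
  FD 9: (30.409,-11.281) -> (21.85,-14.062) [heading=198, draw]
  RT 36: heading 198 -> 162
  -- iteration 9/10 --
  FD 9: (21.85,-14.062) -> (13.29,-11.281) [heading=162, draw]
  RT 36: heading 162 -> 126
  -- iteration 10/10 --
  FD 9: (13.29,-11.281) -> (8,-4) [heading=126, draw]
  RT 36: heading 126 -> 90
]
Final: pos=(8,-4), heading=90, 10 segment(s) drawn

Start position: (8, -4)
Final position: (8, -4)
Distance = 0; < 1e-6 -> CLOSED

Answer: yes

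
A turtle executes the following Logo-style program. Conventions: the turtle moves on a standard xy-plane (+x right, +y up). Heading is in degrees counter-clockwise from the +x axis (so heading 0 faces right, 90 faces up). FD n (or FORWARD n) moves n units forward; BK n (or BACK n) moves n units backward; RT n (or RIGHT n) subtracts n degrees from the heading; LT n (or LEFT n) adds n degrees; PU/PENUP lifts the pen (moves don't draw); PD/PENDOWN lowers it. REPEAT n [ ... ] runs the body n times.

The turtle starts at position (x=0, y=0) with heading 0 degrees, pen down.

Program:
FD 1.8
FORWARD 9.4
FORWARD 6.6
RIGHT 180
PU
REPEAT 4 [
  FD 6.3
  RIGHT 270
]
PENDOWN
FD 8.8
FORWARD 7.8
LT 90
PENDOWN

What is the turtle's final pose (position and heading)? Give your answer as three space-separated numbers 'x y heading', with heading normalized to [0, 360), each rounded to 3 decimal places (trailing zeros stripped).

Answer: 1.2 0 270

Derivation:
Executing turtle program step by step:
Start: pos=(0,0), heading=0, pen down
FD 1.8: (0,0) -> (1.8,0) [heading=0, draw]
FD 9.4: (1.8,0) -> (11.2,0) [heading=0, draw]
FD 6.6: (11.2,0) -> (17.8,0) [heading=0, draw]
RT 180: heading 0 -> 180
PU: pen up
REPEAT 4 [
  -- iteration 1/4 --
  FD 6.3: (17.8,0) -> (11.5,0) [heading=180, move]
  RT 270: heading 180 -> 270
  -- iteration 2/4 --
  FD 6.3: (11.5,0) -> (11.5,-6.3) [heading=270, move]
  RT 270: heading 270 -> 0
  -- iteration 3/4 --
  FD 6.3: (11.5,-6.3) -> (17.8,-6.3) [heading=0, move]
  RT 270: heading 0 -> 90
  -- iteration 4/4 --
  FD 6.3: (17.8,-6.3) -> (17.8,0) [heading=90, move]
  RT 270: heading 90 -> 180
]
PD: pen down
FD 8.8: (17.8,0) -> (9,0) [heading=180, draw]
FD 7.8: (9,0) -> (1.2,0) [heading=180, draw]
LT 90: heading 180 -> 270
PD: pen down
Final: pos=(1.2,0), heading=270, 5 segment(s) drawn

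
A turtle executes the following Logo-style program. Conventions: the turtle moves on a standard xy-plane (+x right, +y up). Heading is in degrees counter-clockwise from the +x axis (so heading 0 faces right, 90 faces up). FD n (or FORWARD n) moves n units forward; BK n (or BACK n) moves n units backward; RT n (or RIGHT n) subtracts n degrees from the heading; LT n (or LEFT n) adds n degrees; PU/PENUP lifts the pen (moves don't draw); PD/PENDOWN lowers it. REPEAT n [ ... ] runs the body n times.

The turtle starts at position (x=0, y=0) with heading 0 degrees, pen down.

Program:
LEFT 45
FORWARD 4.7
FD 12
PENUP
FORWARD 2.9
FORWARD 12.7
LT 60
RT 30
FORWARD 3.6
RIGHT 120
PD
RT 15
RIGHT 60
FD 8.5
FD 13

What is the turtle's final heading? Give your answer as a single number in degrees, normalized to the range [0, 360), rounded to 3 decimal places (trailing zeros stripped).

Executing turtle program step by step:
Start: pos=(0,0), heading=0, pen down
LT 45: heading 0 -> 45
FD 4.7: (0,0) -> (3.323,3.323) [heading=45, draw]
FD 12: (3.323,3.323) -> (11.809,11.809) [heading=45, draw]
PU: pen up
FD 2.9: (11.809,11.809) -> (13.859,13.859) [heading=45, move]
FD 12.7: (13.859,13.859) -> (22.84,22.84) [heading=45, move]
LT 60: heading 45 -> 105
RT 30: heading 105 -> 75
FD 3.6: (22.84,22.84) -> (23.771,26.317) [heading=75, move]
RT 120: heading 75 -> 315
PD: pen down
RT 15: heading 315 -> 300
RT 60: heading 300 -> 240
FD 8.5: (23.771,26.317) -> (19.521,18.956) [heading=240, draw]
FD 13: (19.521,18.956) -> (13.021,7.697) [heading=240, draw]
Final: pos=(13.021,7.697), heading=240, 4 segment(s) drawn

Answer: 240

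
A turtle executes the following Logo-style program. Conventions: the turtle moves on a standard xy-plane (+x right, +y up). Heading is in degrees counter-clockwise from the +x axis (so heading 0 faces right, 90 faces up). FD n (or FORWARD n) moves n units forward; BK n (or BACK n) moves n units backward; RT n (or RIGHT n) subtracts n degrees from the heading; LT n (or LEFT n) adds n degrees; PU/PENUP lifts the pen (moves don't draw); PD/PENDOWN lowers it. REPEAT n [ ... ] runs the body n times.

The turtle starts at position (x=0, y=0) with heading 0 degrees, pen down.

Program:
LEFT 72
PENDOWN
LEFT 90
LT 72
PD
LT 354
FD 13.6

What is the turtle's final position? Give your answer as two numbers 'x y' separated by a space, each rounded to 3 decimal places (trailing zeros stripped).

Answer: -9.1 -10.107

Derivation:
Executing turtle program step by step:
Start: pos=(0,0), heading=0, pen down
LT 72: heading 0 -> 72
PD: pen down
LT 90: heading 72 -> 162
LT 72: heading 162 -> 234
PD: pen down
LT 354: heading 234 -> 228
FD 13.6: (0,0) -> (-9.1,-10.107) [heading=228, draw]
Final: pos=(-9.1,-10.107), heading=228, 1 segment(s) drawn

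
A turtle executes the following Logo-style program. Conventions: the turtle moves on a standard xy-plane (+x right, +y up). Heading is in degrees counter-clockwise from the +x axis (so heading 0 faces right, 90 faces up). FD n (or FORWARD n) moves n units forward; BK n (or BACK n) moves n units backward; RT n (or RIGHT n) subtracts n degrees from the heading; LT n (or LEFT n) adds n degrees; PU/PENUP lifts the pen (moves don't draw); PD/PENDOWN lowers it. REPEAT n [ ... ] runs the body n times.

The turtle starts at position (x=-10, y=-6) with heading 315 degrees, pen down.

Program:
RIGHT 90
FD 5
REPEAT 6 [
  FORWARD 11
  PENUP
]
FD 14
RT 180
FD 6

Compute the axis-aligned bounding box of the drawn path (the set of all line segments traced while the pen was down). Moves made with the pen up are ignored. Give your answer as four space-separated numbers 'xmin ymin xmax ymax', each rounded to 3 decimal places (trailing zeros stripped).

Answer: -21.314 -17.314 -10 -6

Derivation:
Executing turtle program step by step:
Start: pos=(-10,-6), heading=315, pen down
RT 90: heading 315 -> 225
FD 5: (-10,-6) -> (-13.536,-9.536) [heading=225, draw]
REPEAT 6 [
  -- iteration 1/6 --
  FD 11: (-13.536,-9.536) -> (-21.314,-17.314) [heading=225, draw]
  PU: pen up
  -- iteration 2/6 --
  FD 11: (-21.314,-17.314) -> (-29.092,-25.092) [heading=225, move]
  PU: pen up
  -- iteration 3/6 --
  FD 11: (-29.092,-25.092) -> (-36.87,-32.87) [heading=225, move]
  PU: pen up
  -- iteration 4/6 --
  FD 11: (-36.87,-32.87) -> (-44.648,-40.648) [heading=225, move]
  PU: pen up
  -- iteration 5/6 --
  FD 11: (-44.648,-40.648) -> (-52.426,-48.426) [heading=225, move]
  PU: pen up
  -- iteration 6/6 --
  FD 11: (-52.426,-48.426) -> (-60.205,-56.205) [heading=225, move]
  PU: pen up
]
FD 14: (-60.205,-56.205) -> (-70.104,-66.104) [heading=225, move]
RT 180: heading 225 -> 45
FD 6: (-70.104,-66.104) -> (-65.861,-61.861) [heading=45, move]
Final: pos=(-65.861,-61.861), heading=45, 2 segment(s) drawn

Segment endpoints: x in {-21.314, -13.536, -10}, y in {-17.314, -9.536, -6}
xmin=-21.314, ymin=-17.314, xmax=-10, ymax=-6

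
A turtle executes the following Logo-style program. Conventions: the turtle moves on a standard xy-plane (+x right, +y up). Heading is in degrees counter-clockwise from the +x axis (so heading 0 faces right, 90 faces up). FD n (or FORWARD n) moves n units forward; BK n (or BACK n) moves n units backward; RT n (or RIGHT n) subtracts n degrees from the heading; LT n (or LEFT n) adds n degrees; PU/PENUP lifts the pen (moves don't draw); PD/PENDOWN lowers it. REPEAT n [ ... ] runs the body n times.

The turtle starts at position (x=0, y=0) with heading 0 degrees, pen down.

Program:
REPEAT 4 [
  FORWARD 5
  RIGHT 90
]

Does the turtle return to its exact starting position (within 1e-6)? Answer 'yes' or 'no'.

Answer: yes

Derivation:
Executing turtle program step by step:
Start: pos=(0,0), heading=0, pen down
REPEAT 4 [
  -- iteration 1/4 --
  FD 5: (0,0) -> (5,0) [heading=0, draw]
  RT 90: heading 0 -> 270
  -- iteration 2/4 --
  FD 5: (5,0) -> (5,-5) [heading=270, draw]
  RT 90: heading 270 -> 180
  -- iteration 3/4 --
  FD 5: (5,-5) -> (0,-5) [heading=180, draw]
  RT 90: heading 180 -> 90
  -- iteration 4/4 --
  FD 5: (0,-5) -> (0,0) [heading=90, draw]
  RT 90: heading 90 -> 0
]
Final: pos=(0,0), heading=0, 4 segment(s) drawn

Start position: (0, 0)
Final position: (0, 0)
Distance = 0; < 1e-6 -> CLOSED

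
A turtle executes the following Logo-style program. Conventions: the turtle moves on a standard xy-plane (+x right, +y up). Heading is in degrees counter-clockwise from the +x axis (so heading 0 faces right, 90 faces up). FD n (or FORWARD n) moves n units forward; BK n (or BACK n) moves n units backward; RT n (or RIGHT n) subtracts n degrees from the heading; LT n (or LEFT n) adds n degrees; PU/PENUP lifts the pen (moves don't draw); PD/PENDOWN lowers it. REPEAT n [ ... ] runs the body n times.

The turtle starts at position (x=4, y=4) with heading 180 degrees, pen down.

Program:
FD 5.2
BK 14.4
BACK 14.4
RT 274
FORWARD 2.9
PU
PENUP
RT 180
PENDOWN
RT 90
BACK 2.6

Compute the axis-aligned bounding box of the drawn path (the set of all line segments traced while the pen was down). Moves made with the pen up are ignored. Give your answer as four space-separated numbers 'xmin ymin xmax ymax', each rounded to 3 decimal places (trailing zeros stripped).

Answer: -1.2 1.107 27.6 4

Derivation:
Executing turtle program step by step:
Start: pos=(4,4), heading=180, pen down
FD 5.2: (4,4) -> (-1.2,4) [heading=180, draw]
BK 14.4: (-1.2,4) -> (13.2,4) [heading=180, draw]
BK 14.4: (13.2,4) -> (27.6,4) [heading=180, draw]
RT 274: heading 180 -> 266
FD 2.9: (27.6,4) -> (27.398,1.107) [heading=266, draw]
PU: pen up
PU: pen up
RT 180: heading 266 -> 86
PD: pen down
RT 90: heading 86 -> 356
BK 2.6: (27.398,1.107) -> (24.804,1.288) [heading=356, draw]
Final: pos=(24.804,1.288), heading=356, 5 segment(s) drawn

Segment endpoints: x in {-1.2, 4, 13.2, 24.804, 27.398, 27.6}, y in {1.107, 1.288, 4, 4, 4, 4}
xmin=-1.2, ymin=1.107, xmax=27.6, ymax=4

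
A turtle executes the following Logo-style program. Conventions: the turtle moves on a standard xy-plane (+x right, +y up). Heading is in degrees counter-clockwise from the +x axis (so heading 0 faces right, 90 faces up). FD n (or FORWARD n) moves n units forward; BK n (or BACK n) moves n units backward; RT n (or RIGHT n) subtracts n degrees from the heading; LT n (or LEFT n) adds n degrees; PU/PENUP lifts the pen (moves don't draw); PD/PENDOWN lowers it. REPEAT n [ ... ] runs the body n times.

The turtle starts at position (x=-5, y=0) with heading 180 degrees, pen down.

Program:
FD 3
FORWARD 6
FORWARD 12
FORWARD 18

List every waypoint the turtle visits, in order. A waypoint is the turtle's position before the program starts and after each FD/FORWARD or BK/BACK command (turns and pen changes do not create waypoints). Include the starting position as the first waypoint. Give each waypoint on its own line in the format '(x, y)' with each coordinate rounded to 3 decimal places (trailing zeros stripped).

Answer: (-5, 0)
(-8, 0)
(-14, 0)
(-26, 0)
(-44, 0)

Derivation:
Executing turtle program step by step:
Start: pos=(-5,0), heading=180, pen down
FD 3: (-5,0) -> (-8,0) [heading=180, draw]
FD 6: (-8,0) -> (-14,0) [heading=180, draw]
FD 12: (-14,0) -> (-26,0) [heading=180, draw]
FD 18: (-26,0) -> (-44,0) [heading=180, draw]
Final: pos=(-44,0), heading=180, 4 segment(s) drawn
Waypoints (5 total):
(-5, 0)
(-8, 0)
(-14, 0)
(-26, 0)
(-44, 0)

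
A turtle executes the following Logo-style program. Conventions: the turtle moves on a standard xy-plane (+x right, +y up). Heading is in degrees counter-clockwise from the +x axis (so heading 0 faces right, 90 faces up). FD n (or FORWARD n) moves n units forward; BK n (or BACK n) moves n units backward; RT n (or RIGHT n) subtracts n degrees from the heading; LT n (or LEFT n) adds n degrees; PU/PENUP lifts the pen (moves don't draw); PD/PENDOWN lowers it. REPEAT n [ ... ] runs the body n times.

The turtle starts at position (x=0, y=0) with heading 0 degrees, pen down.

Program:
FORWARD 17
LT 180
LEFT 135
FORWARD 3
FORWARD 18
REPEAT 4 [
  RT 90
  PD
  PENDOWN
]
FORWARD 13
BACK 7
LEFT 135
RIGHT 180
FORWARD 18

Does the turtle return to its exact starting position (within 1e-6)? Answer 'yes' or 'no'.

Executing turtle program step by step:
Start: pos=(0,0), heading=0, pen down
FD 17: (0,0) -> (17,0) [heading=0, draw]
LT 180: heading 0 -> 180
LT 135: heading 180 -> 315
FD 3: (17,0) -> (19.121,-2.121) [heading=315, draw]
FD 18: (19.121,-2.121) -> (31.849,-14.849) [heading=315, draw]
REPEAT 4 [
  -- iteration 1/4 --
  RT 90: heading 315 -> 225
  PD: pen down
  PD: pen down
  -- iteration 2/4 --
  RT 90: heading 225 -> 135
  PD: pen down
  PD: pen down
  -- iteration 3/4 --
  RT 90: heading 135 -> 45
  PD: pen down
  PD: pen down
  -- iteration 4/4 --
  RT 90: heading 45 -> 315
  PD: pen down
  PD: pen down
]
FD 13: (31.849,-14.849) -> (41.042,-24.042) [heading=315, draw]
BK 7: (41.042,-24.042) -> (36.092,-19.092) [heading=315, draw]
LT 135: heading 315 -> 90
RT 180: heading 90 -> 270
FD 18: (36.092,-19.092) -> (36.092,-37.092) [heading=270, draw]
Final: pos=(36.092,-37.092), heading=270, 6 segment(s) drawn

Start position: (0, 0)
Final position: (36.092, -37.092)
Distance = 51.754; >= 1e-6 -> NOT closed

Answer: no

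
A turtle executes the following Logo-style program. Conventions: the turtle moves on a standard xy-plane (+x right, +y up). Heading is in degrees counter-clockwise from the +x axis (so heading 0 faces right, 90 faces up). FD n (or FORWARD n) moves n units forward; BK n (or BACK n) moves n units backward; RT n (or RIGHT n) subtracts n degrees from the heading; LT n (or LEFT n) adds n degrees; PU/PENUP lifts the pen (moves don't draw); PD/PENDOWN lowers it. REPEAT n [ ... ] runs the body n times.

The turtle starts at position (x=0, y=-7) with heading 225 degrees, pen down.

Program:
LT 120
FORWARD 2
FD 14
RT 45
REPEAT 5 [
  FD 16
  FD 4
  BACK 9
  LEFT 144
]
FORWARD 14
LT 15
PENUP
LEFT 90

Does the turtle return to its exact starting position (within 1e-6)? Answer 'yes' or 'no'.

Executing turtle program step by step:
Start: pos=(0,-7), heading=225, pen down
LT 120: heading 225 -> 345
FD 2: (0,-7) -> (1.932,-7.518) [heading=345, draw]
FD 14: (1.932,-7.518) -> (15.455,-11.141) [heading=345, draw]
RT 45: heading 345 -> 300
REPEAT 5 [
  -- iteration 1/5 --
  FD 16: (15.455,-11.141) -> (23.455,-24.998) [heading=300, draw]
  FD 4: (23.455,-24.998) -> (25.455,-28.462) [heading=300, draw]
  BK 9: (25.455,-28.462) -> (20.955,-20.667) [heading=300, draw]
  LT 144: heading 300 -> 84
  -- iteration 2/5 --
  FD 16: (20.955,-20.667) -> (22.627,-4.755) [heading=84, draw]
  FD 4: (22.627,-4.755) -> (23.045,-0.777) [heading=84, draw]
  BK 9: (23.045,-0.777) -> (22.105,-9.728) [heading=84, draw]
  LT 144: heading 84 -> 228
  -- iteration 3/5 --
  FD 16: (22.105,-9.728) -> (11.399,-21.618) [heading=228, draw]
  FD 4: (11.399,-21.618) -> (8.722,-24.591) [heading=228, draw]
  BK 9: (8.722,-24.591) -> (14.744,-17.902) [heading=228, draw]
  LT 144: heading 228 -> 12
  -- iteration 4/5 --
  FD 16: (14.744,-17.902) -> (30.395,-14.576) [heading=12, draw]
  FD 4: (30.395,-14.576) -> (34.307,-13.744) [heading=12, draw]
  BK 9: (34.307,-13.744) -> (25.504,-15.615) [heading=12, draw]
  LT 144: heading 12 -> 156
  -- iteration 5/5 --
  FD 16: (25.504,-15.615) -> (10.887,-9.107) [heading=156, draw]
  FD 4: (10.887,-9.107) -> (7.233,-7.48) [heading=156, draw]
  BK 9: (7.233,-7.48) -> (15.455,-11.141) [heading=156, draw]
  LT 144: heading 156 -> 300
]
FD 14: (15.455,-11.141) -> (22.455,-23.265) [heading=300, draw]
LT 15: heading 300 -> 315
PU: pen up
LT 90: heading 315 -> 45
Final: pos=(22.455,-23.265), heading=45, 18 segment(s) drawn

Start position: (0, -7)
Final position: (22.455, -23.265)
Distance = 27.727; >= 1e-6 -> NOT closed

Answer: no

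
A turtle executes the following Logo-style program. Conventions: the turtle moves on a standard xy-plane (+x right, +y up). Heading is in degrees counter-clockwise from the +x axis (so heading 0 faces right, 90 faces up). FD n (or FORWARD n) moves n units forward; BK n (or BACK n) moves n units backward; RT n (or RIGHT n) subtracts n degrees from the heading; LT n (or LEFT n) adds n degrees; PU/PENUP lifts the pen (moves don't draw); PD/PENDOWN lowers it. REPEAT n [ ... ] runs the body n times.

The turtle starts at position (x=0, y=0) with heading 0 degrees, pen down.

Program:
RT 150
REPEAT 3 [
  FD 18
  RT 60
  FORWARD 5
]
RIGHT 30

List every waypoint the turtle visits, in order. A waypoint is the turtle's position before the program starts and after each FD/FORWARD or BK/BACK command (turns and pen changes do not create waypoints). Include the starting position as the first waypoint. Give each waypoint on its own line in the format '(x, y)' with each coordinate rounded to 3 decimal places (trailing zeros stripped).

Answer: (0, 0)
(-15.588, -9)
(-19.919, -6.5)
(-35.507, 2.5)
(-35.507, 7.5)
(-35.507, 25.5)
(-31.177, 28)

Derivation:
Executing turtle program step by step:
Start: pos=(0,0), heading=0, pen down
RT 150: heading 0 -> 210
REPEAT 3 [
  -- iteration 1/3 --
  FD 18: (0,0) -> (-15.588,-9) [heading=210, draw]
  RT 60: heading 210 -> 150
  FD 5: (-15.588,-9) -> (-19.919,-6.5) [heading=150, draw]
  -- iteration 2/3 --
  FD 18: (-19.919,-6.5) -> (-35.507,2.5) [heading=150, draw]
  RT 60: heading 150 -> 90
  FD 5: (-35.507,2.5) -> (-35.507,7.5) [heading=90, draw]
  -- iteration 3/3 --
  FD 18: (-35.507,7.5) -> (-35.507,25.5) [heading=90, draw]
  RT 60: heading 90 -> 30
  FD 5: (-35.507,25.5) -> (-31.177,28) [heading=30, draw]
]
RT 30: heading 30 -> 0
Final: pos=(-31.177,28), heading=0, 6 segment(s) drawn
Waypoints (7 total):
(0, 0)
(-15.588, -9)
(-19.919, -6.5)
(-35.507, 2.5)
(-35.507, 7.5)
(-35.507, 25.5)
(-31.177, 28)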